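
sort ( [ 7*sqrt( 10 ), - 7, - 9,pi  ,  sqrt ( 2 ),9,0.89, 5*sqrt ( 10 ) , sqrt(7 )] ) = [ - 9, - 7,0.89,sqrt ( 2),sqrt( 7 ),pi, 9,5 * sqrt (10),  7*sqrt( 10)] 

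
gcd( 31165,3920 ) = 5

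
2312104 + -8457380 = -6145276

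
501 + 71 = 572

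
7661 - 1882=5779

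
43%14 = 1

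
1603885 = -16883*( - 95)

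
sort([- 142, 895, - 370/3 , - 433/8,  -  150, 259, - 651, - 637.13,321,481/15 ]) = [ - 651,-637.13,  -  150,-142, -370/3, - 433/8,  481/15 , 259, 321, 895 ] 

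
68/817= 68/817 = 0.08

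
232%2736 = 232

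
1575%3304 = 1575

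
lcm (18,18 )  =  18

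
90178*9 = 811602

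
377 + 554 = 931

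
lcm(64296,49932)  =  4693608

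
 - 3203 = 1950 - 5153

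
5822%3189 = 2633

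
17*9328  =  158576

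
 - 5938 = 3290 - 9228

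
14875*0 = 0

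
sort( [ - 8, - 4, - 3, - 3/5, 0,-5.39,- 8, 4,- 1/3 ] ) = [-8,-8, - 5.39, - 4, - 3, - 3/5,-1/3,0,4]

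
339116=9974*34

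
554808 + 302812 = 857620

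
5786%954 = 62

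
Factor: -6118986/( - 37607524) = 2^( - 1) * 3^1*37^1*43^1 *641^1*9401881^ (  -  1) = 3059493/18803762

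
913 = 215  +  698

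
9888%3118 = 534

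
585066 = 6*97511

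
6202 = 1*6202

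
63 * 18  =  1134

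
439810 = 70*6283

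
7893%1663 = 1241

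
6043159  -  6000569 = 42590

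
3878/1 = 3878 = 3878.00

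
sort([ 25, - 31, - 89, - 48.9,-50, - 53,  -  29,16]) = [ -89, - 53,  -  50, - 48.9,-31, - 29  ,  16,25 ]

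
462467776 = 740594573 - 278126797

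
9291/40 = 9291/40 = 232.28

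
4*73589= 294356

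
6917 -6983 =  - 66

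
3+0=3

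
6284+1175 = 7459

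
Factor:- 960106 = - 2^1*7^2*97^1*101^1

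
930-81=849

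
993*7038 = 6988734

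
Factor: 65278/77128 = 2^( - 2 ) * 31^( - 1 ) * 127^1*257^1*311^( - 1 ) =32639/38564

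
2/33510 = 1/16755 = 0.00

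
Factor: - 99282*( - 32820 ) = 2^3*3^2 *5^1*547^1*16547^1= 3258435240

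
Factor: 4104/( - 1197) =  - 2^3*3^1*7^( - 1 ) = - 24/7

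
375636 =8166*46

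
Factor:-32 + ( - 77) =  - 109 = - 109^1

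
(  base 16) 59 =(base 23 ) 3k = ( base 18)4h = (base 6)225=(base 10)89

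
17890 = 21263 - 3373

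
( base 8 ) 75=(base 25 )2B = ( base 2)111101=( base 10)61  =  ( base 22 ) 2H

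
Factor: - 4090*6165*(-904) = 2^4*3^2*5^2*113^1*137^1 * 409^1 = 22794224400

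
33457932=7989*4188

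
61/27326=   61/27326 = 0.00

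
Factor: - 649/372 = - 2^( - 2)*3^( - 1)*11^1*31^ (  -  1)*59^1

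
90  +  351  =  441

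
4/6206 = 2/3103 = 0.00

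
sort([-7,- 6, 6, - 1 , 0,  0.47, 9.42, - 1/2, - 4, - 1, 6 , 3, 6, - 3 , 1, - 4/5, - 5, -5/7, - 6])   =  [- 7,-6, -6,- 5, - 4, - 3, - 1, - 1, - 4/5, - 5/7,-1/2, 0, 0.47, 1, 3, 6 , 6, 6 , 9.42]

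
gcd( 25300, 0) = 25300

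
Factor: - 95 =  - 5^1*19^1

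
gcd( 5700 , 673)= 1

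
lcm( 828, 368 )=3312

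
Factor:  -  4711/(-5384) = 7/8 = 2^( - 3)*7^1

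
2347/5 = 2347/5 = 469.40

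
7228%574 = 340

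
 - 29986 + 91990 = 62004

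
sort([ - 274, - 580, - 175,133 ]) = [ - 580,  -  274, - 175, 133]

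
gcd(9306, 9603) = 99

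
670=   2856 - 2186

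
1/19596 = 1/19596 = 0.00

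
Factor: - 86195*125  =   - 5^4 * 17239^1  =  - 10774375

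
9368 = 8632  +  736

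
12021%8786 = 3235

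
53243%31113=22130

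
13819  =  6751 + 7068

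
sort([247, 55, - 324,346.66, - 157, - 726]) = [ - 726,-324,- 157, 55, 247, 346.66 ] 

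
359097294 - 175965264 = 183132030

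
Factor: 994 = 2^1*7^1*71^1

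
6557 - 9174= - 2617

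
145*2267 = 328715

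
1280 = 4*320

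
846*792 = 670032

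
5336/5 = 5336/5 = 1067.20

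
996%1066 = 996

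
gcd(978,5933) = 1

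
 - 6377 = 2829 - 9206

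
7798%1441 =593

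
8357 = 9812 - 1455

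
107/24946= 107/24946 = 0.00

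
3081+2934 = 6015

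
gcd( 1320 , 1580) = 20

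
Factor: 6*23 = 2^1*3^1*23^1 = 138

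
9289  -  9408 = -119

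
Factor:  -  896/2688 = -3^(-1 ) = - 1/3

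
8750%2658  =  776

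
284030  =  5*56806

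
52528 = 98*536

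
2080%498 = 88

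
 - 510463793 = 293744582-804208375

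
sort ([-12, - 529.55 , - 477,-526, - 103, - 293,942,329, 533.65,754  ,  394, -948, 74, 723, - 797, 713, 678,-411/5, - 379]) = [ - 948, - 797, - 529.55, - 526,-477,- 379,-293, -103, - 411/5, - 12,  74, 329, 394,  533.65 , 678,713, 723, 754,942]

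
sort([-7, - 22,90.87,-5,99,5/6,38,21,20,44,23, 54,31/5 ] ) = [ - 22 ,-7,  -  5, 5/6,  31/5,20,21, 23,38,44 , 54, 90.87, 99]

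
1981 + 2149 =4130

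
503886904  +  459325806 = 963212710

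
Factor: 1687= 7^1*241^1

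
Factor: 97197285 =3^1*5^1*1303^1 * 4973^1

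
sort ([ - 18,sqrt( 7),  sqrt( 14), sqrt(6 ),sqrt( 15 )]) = [ - 18,sqrt( 6 ),  sqrt (7), sqrt( 14 ) , sqrt( 15)]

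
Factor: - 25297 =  - 41^1*617^1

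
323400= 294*1100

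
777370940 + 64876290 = 842247230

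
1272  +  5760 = 7032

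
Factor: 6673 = 6673^1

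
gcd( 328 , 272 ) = 8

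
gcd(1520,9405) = 95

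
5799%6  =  3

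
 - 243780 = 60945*( - 4 )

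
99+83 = 182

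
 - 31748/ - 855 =37 + 113/855 = 37.13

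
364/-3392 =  - 1 + 757/848 = - 0.11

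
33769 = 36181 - 2412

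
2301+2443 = 4744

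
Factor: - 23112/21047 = -2^3*3^3*13^ ( - 1 )*107^1*1619^ ( - 1) 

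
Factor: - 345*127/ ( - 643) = 43815/643=3^1* 5^1*23^1*127^1*643^( - 1)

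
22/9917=22/9917  =  0.00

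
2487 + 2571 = 5058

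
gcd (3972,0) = 3972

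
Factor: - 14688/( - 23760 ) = 34/55 = 2^1 * 5^ (-1)* 11^(-1 )*17^1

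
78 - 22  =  56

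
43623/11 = 3965 + 8/11 = 3965.73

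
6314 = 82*77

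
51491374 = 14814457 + 36676917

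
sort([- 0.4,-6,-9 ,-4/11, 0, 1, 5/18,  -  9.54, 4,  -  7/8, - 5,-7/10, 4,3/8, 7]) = [ - 9.54, - 9,-6, - 5,-7/8 ,-7/10,  -  0.4, - 4/11,  0, 5/18,3/8,1,4,4 , 7]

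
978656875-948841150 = 29815725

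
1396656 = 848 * 1647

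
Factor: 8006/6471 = 2^1*3^(-2)*719^(-1 )*4003^1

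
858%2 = 0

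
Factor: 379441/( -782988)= - 2^( - 2 ) *3^( -1 )*71^( - 1)*919^( - 1)*379441^1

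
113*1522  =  171986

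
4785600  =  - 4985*( - 960 ) 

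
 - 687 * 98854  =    -  67912698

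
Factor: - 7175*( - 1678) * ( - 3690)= -2^2*3^2*5^3 * 7^1 * 41^2*839^1 = -  44426308500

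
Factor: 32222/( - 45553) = - 2^1  *16111^1*45553^ ( - 1 )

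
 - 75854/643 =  - 118 + 20/643 = - 117.97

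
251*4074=1022574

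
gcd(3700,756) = 4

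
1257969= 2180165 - 922196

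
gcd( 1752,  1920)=24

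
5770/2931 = 1 + 2839/2931= 1.97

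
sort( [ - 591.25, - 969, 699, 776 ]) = [ -969,-591.25, 699, 776 ]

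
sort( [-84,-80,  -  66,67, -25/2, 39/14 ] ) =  [ - 84, - 80,  -  66, - 25/2,39/14, 67]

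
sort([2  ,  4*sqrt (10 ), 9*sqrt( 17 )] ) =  [ 2,4 * sqrt (10), 9 *sqrt (17)]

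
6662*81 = 539622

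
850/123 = 6 +112/123=   6.91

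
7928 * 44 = 348832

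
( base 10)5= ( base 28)5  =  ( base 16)5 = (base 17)5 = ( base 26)5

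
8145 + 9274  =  17419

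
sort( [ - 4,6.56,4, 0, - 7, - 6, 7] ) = [ - 7,  -  6, - 4,0 , 4,6.56,7]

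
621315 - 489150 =132165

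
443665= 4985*89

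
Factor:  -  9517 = -31^1*307^1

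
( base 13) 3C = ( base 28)1N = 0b110011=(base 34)1H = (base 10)51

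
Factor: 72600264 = 2^3*3^2 *11^1*31^1*2957^1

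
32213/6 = 32213/6 = 5368.83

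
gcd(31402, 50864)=2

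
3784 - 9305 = -5521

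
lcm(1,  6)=6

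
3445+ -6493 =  - 3048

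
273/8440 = 273/8440 = 0.03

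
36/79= 36/79 = 0.46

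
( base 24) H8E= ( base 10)9998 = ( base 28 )CL2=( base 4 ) 2130032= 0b10011100001110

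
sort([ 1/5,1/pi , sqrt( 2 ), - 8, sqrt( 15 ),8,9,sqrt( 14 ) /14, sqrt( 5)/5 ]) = [ - 8, 1/5, sqrt( 14)/14, 1/pi, sqrt( 5) /5,sqrt(2 ), sqrt(15 ),8,9 ]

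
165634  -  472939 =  - 307305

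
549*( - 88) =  - 48312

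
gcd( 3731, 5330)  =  533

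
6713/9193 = 6713/9193=0.73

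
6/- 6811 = -1 + 6805/6811= -0.00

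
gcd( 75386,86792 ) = 2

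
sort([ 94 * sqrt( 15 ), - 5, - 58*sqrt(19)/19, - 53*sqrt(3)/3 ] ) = [ - 53*sqrt (3)/3, -58*sqrt( 19 ) /19, - 5,94*sqrt( 15) ] 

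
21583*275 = 5935325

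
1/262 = 1/262 =0.00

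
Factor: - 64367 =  - 191^1*337^1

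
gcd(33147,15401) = 1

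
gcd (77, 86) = 1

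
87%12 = 3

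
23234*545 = 12662530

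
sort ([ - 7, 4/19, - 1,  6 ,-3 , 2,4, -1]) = [  -  7,- 3, - 1, - 1,  4/19,2, 4,  6]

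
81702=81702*1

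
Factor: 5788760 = 2^3*5^1*144719^1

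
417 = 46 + 371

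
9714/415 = 23 + 169/415 =23.41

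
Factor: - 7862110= - 2^1*5^1*786211^1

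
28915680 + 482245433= 511161113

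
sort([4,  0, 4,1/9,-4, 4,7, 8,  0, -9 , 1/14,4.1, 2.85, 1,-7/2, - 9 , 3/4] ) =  [-9,-9, -4, - 7/2,  0, 0,1/14,1/9, 3/4,1, 2.85,  4,4, 4, 4.1,7,  8 ]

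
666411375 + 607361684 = 1273773059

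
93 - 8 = 85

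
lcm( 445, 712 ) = 3560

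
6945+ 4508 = 11453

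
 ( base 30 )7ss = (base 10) 7168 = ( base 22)ehi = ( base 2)1110000000000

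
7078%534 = 136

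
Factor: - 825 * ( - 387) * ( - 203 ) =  - 3^3*5^2*7^1*11^1*29^1 * 43^1 = - 64812825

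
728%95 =63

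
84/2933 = 12/419 = 0.03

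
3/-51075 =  - 1 +17024/17025 = -  0.00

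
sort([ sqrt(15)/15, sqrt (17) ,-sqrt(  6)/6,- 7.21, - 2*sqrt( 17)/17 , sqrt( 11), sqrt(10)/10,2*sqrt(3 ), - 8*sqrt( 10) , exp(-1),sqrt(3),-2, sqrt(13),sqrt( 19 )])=[  -  8*sqrt( 10) , - 7.21,  -  2 ,-2*sqrt( 17 ) /17, - sqrt(6)/6,sqrt( 15 )/15,  sqrt ( 10 )/10, exp( - 1),  sqrt(3), sqrt( 11), 2*sqrt(3 ),sqrt( 13), sqrt (17),sqrt( 19)]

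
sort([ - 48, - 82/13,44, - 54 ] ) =[ - 54, - 48, - 82/13,  44] 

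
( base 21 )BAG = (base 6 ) 35301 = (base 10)5077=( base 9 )6861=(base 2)1001111010101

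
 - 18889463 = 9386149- 28275612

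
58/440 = 29/220 = 0.13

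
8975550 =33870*265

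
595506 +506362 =1101868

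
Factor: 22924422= 2^1*3^2 * 23^1*55373^1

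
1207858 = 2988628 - 1780770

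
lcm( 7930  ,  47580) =47580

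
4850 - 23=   4827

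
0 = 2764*0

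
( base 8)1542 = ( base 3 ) 1012002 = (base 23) 1EF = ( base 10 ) 866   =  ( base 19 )27b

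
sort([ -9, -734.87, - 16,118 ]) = [ - 734.87, - 16, - 9 , 118 ]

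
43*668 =28724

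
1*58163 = 58163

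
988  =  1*988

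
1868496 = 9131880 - 7263384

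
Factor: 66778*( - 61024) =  - 4075060672 = - 2^6*173^1*193^1 * 1907^1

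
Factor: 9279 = 3^2 * 1031^1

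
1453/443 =1453/443 = 3.28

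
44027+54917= 98944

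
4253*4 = 17012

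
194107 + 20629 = 214736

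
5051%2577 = 2474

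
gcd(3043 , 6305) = 1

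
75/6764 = 75/6764 =0.01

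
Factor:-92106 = - 2^1*3^2 * 7^1 *17^1*43^1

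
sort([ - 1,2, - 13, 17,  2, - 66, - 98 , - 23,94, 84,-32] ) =[- 98, - 66, - 32, - 23, -13, - 1 , 2 , 2,17,  84,  94 ] 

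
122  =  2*61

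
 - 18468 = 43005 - 61473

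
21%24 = 21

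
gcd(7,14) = 7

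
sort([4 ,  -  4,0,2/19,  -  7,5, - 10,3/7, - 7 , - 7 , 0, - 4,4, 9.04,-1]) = [ - 10, - 7 ,  -  7, -7, - 4, - 4 , - 1,0, 0,2/19 , 3/7 , 4,4 , 5,9.04] 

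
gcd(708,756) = 12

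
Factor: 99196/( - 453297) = -2^2*3^( - 1)*13^( - 1 )*59^(-1)*197^( - 1)*24799^1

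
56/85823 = 56/85823=0.00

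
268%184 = 84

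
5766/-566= - 2883/283 = - 10.19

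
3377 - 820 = 2557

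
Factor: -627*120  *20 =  - 2^5 * 3^2*5^2*11^1 * 19^1 = - 1504800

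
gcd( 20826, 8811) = 801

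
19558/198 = 889/9 = 98.78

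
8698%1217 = 179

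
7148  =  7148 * 1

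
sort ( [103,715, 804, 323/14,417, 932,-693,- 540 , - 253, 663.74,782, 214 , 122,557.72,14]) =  [ -693, - 540, - 253,14 , 323/14,103 , 122,214,417, 557.72, 663.74, 715,782,804,932 ] 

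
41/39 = 1 + 2/39 = 1.05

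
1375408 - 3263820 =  - 1888412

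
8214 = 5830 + 2384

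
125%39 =8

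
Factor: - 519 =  - 3^1*173^1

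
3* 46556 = 139668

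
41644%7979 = 1749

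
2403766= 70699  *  34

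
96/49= 96/49 = 1.96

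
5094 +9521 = 14615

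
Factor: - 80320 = - 2^6*5^1*251^1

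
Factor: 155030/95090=257^( - 1 )*419^1 = 419/257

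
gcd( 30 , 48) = 6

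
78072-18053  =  60019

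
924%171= 69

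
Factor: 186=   2^1*3^1*31^1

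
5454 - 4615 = 839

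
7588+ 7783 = 15371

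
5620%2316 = 988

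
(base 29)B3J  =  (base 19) 16H9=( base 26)dln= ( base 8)22215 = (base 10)9357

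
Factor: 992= 2^5*31^1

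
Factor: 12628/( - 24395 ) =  - 44/85 = - 2^2*5^ ( - 1) *11^1*17^ ( - 1)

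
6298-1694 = 4604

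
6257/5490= 1 + 767/5490=   1.14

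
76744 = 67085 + 9659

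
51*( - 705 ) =  -  35955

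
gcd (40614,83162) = 1934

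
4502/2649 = 4502/2649 = 1.70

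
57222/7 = 57222/7 = 8174.57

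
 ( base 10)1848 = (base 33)1n0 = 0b11100111000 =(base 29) 25l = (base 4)130320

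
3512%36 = 20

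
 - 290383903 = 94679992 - 385063895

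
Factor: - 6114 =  - 2^1*  3^1*1019^1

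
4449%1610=1229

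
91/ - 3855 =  - 1+3764/3855=-0.02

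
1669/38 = 43+35/38 = 43.92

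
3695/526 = 7 + 13/526 = 7.02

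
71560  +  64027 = 135587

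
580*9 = 5220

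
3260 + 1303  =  4563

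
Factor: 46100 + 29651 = 75751 = 13^1* 5827^1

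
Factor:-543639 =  - 3^1 * 181213^1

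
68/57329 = 68/57329 = 0.00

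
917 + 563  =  1480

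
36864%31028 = 5836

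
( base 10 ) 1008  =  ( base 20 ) 2a8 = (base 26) 1CK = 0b1111110000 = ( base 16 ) 3f0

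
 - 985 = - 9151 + 8166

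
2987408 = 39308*76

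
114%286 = 114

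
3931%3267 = 664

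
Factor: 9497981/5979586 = 2^ ( - 1 )*23^( - 1)* 61^ ( - 1)*1171^1*2131^( -1) * 8111^1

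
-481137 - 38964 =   -  520101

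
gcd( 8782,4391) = 4391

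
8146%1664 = 1490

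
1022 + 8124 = 9146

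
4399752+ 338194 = 4737946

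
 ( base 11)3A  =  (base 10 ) 43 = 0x2B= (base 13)34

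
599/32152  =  599/32152 =0.02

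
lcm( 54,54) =54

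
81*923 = 74763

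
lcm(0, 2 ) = 0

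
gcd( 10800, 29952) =144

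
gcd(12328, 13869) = 1541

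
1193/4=298 + 1/4=298.25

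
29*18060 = 523740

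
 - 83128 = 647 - 83775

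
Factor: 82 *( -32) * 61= -2^6 * 41^1*61^1=-160064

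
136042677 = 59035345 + 77007332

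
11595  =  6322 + 5273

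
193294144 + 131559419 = 324853563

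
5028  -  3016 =2012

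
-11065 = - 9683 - 1382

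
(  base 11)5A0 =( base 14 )391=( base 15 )32a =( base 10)715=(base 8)1313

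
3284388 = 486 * 6758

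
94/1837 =94/1837 = 0.05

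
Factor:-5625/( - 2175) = 3^1 * 5^2*29^( - 1) = 75/29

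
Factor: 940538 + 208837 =1149375 = 3^1*5^4* 613^1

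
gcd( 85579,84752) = 1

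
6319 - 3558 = 2761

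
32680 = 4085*8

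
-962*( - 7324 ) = 7045688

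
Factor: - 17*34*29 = -2^1*17^2*29^1 = - 16762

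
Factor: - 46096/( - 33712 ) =7^( - 2)*67^1= 67/49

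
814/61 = 13 + 21/61=13.34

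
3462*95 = 328890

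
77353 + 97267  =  174620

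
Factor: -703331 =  - 703331^1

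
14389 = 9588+4801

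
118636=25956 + 92680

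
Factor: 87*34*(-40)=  - 2^4 *3^1*5^1*17^1* 29^1 = - 118320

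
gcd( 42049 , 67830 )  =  7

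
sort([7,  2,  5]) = [2, 5, 7]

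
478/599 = 478/599= 0.80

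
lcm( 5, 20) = 20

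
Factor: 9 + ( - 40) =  - 31 =- 31^1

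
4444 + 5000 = 9444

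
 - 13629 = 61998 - 75627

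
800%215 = 155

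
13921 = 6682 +7239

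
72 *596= 42912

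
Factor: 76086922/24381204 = 38043461/12190602 = 2^( - 1)*3^( - 1)*2531^1 * 15031^1  *2031767^( - 1)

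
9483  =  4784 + 4699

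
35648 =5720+29928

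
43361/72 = 43361/72 = 602.24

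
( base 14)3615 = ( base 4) 2103103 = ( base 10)9427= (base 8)22323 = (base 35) 7oc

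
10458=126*83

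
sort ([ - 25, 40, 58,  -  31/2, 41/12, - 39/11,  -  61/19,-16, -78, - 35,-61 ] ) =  [- 78, -61,- 35,-25, - 16,- 31/2 ,  -  39/11,-61/19, 41/12,40, 58 ] 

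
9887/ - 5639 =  - 9887/5639 = - 1.75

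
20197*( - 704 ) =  - 14218688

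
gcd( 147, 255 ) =3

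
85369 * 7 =597583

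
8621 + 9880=18501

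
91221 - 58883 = 32338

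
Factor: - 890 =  - 2^1*5^1*89^1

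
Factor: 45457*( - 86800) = - 3945667600  =  - 2^4 * 5^2*7^1*31^1*131^1*347^1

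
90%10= 0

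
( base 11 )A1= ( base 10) 111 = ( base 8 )157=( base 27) 43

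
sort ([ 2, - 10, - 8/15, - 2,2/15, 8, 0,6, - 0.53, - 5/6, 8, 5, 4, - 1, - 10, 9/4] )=[ - 10, - 10, - 2, -1, - 5/6, - 8/15, - 0.53,  0, 2/15, 2,9/4,4, 5,6, 8, 8]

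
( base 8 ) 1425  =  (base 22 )1dj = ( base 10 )789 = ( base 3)1002020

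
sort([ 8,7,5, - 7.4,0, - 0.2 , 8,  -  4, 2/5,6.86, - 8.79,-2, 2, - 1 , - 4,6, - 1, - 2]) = [  -  8.79, - 7.4, - 4, - 4, - 2, - 2,  -  1, - 1, - 0.2, 0 , 2/5,  2 , 5,6,6.86, 7, 8,8 ] 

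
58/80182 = 29/40091  =  0.00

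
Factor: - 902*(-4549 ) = 2^1*11^1*41^1*4549^1 = 4103198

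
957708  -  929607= 28101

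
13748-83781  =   - 70033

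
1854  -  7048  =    -  5194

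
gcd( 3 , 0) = 3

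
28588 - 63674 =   -  35086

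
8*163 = 1304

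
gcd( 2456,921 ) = 307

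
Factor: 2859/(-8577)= - 3^(- 1) = - 1/3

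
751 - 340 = 411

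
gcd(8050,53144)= 14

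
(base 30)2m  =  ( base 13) 64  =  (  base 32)2i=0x52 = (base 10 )82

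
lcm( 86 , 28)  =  1204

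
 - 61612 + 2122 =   -  59490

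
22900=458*50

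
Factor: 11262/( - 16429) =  -2^1*3^1*7^( - 1 ) * 1877^1 * 2347^( - 1)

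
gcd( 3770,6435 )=65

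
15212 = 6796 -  - 8416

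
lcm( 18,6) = 18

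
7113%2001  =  1110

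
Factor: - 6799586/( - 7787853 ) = 2^1 * 3^( - 3) * 17^( - 1) *19^( - 2)*47^( - 1)*3399793^1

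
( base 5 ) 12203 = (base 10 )928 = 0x3A0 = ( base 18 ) 2FA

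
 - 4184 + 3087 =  - 1097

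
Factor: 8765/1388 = 2^( - 2)*5^1*347^ ( - 1)*1753^1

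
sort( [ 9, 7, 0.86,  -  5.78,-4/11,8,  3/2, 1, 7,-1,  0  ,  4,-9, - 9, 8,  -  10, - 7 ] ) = [-10, - 9, - 9,-7,-5.78,-1, - 4/11,0, 0.86, 1,3/2, 4,7, 7, 8, 8, 9] 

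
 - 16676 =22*( - 758 )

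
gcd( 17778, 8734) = 2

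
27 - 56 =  - 29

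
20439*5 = 102195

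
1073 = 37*29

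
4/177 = 4/177 =0.02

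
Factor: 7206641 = 13^1*83^1 * 6679^1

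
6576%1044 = 312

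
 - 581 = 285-866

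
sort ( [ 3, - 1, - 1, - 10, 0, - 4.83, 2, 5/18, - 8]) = [ - 10, - 8, - 4.83, - 1, - 1, 0, 5/18, 2, 3 ] 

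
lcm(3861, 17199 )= 189189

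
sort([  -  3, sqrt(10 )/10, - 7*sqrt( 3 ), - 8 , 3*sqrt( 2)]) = [ - 7*sqrt(3), - 8,-3,sqrt (10) /10, 3*sqrt ( 2)]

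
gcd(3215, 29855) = 5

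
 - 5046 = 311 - 5357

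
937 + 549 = 1486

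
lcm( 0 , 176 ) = 0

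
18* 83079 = 1495422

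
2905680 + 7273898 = 10179578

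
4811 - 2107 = 2704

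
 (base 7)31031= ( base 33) 6VB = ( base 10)7568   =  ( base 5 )220233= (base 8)16620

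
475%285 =190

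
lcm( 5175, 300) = 20700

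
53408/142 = 376+8/71 = 376.11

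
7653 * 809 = 6191277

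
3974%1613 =748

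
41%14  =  13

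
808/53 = 15 + 13/53= 15.25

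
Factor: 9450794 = 2^1  *4725397^1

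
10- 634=-624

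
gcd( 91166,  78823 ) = 1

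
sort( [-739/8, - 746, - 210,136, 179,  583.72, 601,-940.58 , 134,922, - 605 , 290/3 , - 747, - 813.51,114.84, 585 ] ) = [-940.58,  -  813.51,-747,  -  746, - 605, - 210,  -  739/8, 290/3,  114.84, 134,136,179,583.72,585,601,  922] 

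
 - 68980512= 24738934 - 93719446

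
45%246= 45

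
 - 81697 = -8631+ - 73066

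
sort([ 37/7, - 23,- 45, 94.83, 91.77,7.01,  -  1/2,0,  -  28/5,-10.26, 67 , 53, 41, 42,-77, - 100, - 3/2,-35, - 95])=[ - 100, - 95, - 77, - 45, - 35, - 23, - 10.26, - 28/5, - 3/2, - 1/2,  0, 37/7, 7.01, 41, 42, 53,  67,  91.77, 94.83 ] 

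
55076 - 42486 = 12590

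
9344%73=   0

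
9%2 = 1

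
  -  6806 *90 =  - 612540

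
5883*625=3676875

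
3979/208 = 19+ 27/208 = 19.13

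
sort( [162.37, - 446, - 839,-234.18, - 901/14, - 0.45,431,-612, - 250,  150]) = [ - 839, - 612,-446, - 250, - 234.18, - 901/14, - 0.45, 150, 162.37,431 ]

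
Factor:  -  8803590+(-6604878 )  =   - 15408468 = - 2^2*3^4*19^1*2503^1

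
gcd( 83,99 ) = 1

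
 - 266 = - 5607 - -5341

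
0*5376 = 0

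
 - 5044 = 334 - 5378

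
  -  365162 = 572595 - 937757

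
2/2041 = 2/2041  =  0.00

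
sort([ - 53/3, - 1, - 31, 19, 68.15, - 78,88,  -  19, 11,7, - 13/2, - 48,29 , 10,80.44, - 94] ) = [ - 94, - 78, - 48, - 31, - 19, - 53/3,-13/2,-1,7,10, 11, 19, 29,68.15, 80.44 , 88 ] 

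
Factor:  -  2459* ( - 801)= 1969659 = 3^2*89^1*2459^1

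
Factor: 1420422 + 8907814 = 10328236=2^2 * 2582059^1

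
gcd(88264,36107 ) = 1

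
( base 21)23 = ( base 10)45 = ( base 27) 1I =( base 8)55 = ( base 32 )1d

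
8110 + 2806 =10916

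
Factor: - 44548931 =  - 7^1 *6364133^1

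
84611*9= 761499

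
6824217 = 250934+6573283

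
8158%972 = 382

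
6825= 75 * 91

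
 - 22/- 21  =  22/21 = 1.05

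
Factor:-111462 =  - 2^1*3^1*13^1*1429^1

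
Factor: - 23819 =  - 23819^1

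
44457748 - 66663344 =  - 22205596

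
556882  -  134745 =422137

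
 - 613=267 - 880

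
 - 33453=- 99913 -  - 66460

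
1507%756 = 751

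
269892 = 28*9639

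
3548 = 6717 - 3169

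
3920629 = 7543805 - 3623176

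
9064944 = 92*98532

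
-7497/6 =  - 2499/2 = - 1249.50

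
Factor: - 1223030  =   - 2^1*5^1*19^1* 41^1*157^1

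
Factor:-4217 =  -4217^1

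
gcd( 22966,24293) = 1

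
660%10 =0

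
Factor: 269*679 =7^1*97^1 * 269^1  =  182651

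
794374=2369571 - 1575197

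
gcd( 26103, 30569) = 77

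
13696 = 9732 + 3964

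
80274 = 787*102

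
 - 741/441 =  - 2 +47/147 = - 1.68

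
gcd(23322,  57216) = 6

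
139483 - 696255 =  -556772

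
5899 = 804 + 5095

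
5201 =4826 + 375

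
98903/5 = 19780  +  3/5= 19780.60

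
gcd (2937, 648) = 3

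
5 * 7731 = 38655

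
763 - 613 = 150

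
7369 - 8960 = -1591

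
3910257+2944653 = 6854910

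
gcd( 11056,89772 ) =4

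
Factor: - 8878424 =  - 2^3*227^1*4889^1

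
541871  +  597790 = 1139661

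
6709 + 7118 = 13827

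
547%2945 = 547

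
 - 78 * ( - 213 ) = 16614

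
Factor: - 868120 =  - 2^3*5^1*11^1*1973^1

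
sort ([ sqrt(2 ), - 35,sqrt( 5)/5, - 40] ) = [  -  40, - 35, sqrt( 5 )/5, sqrt ( 2)] 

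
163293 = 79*2067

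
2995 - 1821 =1174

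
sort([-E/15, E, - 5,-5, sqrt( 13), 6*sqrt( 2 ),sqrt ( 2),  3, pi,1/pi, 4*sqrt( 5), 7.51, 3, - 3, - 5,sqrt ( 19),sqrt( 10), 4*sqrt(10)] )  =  [ - 5, - 5,-5, - 3, - E/15,  1/pi, sqrt( 2),E , 3, 3 , pi, sqrt( 10),  sqrt (13), sqrt( 19), 7.51, 6*sqrt( 2 ), 4*sqrt(5), 4*sqrt( 10 ) ] 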